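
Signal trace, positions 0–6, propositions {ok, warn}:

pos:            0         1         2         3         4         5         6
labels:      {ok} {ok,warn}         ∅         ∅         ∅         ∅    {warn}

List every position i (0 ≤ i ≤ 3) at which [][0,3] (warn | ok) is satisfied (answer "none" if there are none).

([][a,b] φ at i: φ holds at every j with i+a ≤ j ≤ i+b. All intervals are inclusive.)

Evaluate at each i in [0,3]:
  i=0: ✗ (fails at j=2)
  i=1: ✗ (fails at j=2)
  i=2: ✗ (fails at j=2)
  i=3: ✗ (fails at j=3)

none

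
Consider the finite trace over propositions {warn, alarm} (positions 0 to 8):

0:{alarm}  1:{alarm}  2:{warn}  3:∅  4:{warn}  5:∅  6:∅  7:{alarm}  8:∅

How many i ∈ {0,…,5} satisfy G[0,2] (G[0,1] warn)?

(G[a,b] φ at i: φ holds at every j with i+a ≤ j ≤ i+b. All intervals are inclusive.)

0

Evaluate at each i in [0,5]:
  i=0: ✗ (fails at j=0)
  i=1: ✗ (fails at j=1)
  i=2: ✗ (fails at j=2)
  i=3: ✗ (fails at j=3)
  i=4: ✗ (fails at j=4)
  i=5: ✗ (fails at j=5)
Positions where it holds: {} → 0.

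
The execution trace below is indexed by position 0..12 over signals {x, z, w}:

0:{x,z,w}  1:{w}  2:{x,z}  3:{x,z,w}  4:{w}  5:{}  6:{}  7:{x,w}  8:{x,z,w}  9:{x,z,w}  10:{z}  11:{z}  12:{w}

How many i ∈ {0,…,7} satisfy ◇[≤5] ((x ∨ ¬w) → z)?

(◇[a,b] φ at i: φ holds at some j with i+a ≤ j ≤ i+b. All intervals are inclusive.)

8

Evaluate at each i in [0,7]:
  i=0: ✓ (witness j=0)
  i=1: ✓ (witness j=1)
  i=2: ✓ (witness j=2)
  i=3: ✓ (witness j=3)
  i=4: ✓ (witness j=4)
  i=5: ✓ (witness j=8)
  i=6: ✓ (witness j=8)
  i=7: ✓ (witness j=8)
Positions where it holds: {0, 1, 2, 3, 4, 5, 6, 7} → 8.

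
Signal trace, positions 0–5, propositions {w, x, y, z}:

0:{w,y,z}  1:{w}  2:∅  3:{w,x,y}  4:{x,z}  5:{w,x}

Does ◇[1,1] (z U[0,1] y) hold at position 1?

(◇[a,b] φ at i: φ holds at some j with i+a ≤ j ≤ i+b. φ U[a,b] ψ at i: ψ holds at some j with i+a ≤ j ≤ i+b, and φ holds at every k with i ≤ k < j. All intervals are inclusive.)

Check (z U[0,1] y) at each j in [2,2]:
  j=2: fails
No position in the window satisfies it → formula fails.

Does not hold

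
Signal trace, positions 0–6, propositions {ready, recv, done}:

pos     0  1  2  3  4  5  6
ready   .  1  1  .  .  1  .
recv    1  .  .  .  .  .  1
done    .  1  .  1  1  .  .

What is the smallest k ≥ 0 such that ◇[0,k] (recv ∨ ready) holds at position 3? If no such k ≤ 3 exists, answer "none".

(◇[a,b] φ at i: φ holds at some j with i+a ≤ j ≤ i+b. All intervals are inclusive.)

Scan j = 3,4,… for (recv ∨ ready):
  j=3: fails
  j=4: fails
  j=5: holds
First hit at j=5, so smallest k = 5-3 = 2.

2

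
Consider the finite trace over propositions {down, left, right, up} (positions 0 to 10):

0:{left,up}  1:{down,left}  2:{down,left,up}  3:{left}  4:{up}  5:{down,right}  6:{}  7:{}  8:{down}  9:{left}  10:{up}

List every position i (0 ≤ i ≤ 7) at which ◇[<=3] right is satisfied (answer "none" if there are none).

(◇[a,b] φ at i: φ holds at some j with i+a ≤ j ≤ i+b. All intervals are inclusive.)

Evaluate at each i in [0,7]:
  i=0: ✗ (none in [0,3])
  i=1: ✗ (none in [1,4])
  i=2: ✓ (witness j=5)
  i=3: ✓ (witness j=5)
  i=4: ✓ (witness j=5)
  i=5: ✓ (witness j=5)
  i=6: ✗ (none in [6,9])
  i=7: ✗ (none in [7,10])

2, 3, 4, 5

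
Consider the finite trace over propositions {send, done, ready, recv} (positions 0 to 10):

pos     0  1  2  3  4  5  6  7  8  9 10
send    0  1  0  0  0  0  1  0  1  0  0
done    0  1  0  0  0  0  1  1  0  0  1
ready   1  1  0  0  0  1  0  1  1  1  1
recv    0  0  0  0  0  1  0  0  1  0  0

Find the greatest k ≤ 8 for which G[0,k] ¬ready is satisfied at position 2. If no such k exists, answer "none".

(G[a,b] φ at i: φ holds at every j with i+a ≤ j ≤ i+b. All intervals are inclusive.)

¬ready must hold from j=2 onward; find where it first fails.
  j=2: holds
  j=3: holds
  j=4: holds
  j=5: fails
Holds on [2,4], so largest k = 2.

2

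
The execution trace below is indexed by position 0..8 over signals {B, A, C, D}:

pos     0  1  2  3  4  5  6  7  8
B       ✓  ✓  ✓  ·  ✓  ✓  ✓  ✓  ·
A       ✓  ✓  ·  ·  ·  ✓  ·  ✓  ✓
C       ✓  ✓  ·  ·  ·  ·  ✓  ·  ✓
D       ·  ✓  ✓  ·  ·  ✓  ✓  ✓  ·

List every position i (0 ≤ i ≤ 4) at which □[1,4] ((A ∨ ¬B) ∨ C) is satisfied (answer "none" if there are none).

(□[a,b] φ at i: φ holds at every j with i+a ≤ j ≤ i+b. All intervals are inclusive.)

4

Evaluate at each i in [0,4]:
  i=0: ✗ (fails at j=2)
  i=1: ✗ (fails at j=2)
  i=2: ✗ (fails at j=4)
  i=3: ✗ (fails at j=4)
  i=4: ✓ (all of [5,8])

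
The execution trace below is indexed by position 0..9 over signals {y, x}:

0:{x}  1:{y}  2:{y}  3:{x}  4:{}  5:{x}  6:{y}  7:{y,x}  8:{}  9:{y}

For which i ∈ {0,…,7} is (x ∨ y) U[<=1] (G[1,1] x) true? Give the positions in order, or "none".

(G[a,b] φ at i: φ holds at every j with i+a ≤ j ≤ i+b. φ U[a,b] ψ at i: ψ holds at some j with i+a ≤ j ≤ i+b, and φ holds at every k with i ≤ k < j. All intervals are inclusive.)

Evaluate at each i in [0,7]:
  i=0: ✗ (no rhs in [0,1])
  i=1: ✓ (rhs at j=2; lhs holds on [1,1])
  i=2: ✓ (rhs at j=2)
  i=3: ✓ (rhs at j=4; lhs holds on [3,3])
  i=4: ✓ (rhs at j=4)
  i=5: ✓ (rhs at j=6; lhs holds on [5,5])
  i=6: ✓ (rhs at j=6)
  i=7: ✗ (no rhs in [7,8])

1, 2, 3, 4, 5, 6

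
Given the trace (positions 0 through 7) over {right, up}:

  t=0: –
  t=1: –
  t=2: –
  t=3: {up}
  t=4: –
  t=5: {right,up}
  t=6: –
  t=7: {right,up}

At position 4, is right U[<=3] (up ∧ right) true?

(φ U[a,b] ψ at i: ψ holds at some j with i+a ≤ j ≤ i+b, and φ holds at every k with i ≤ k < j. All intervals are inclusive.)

Does not hold

Need some j in [4,7] with (up ∧ right), and right at every k in [4,j-1].
  j=4: (up ∧ right) false.
  j=5: (up ∧ right) holds, but right fails at k=4 → not this j.
  j=6: (up ∧ right) false.
  j=7: (up ∧ right) holds, but right fails at k=4 → not this j.
No j in the window works → until fails.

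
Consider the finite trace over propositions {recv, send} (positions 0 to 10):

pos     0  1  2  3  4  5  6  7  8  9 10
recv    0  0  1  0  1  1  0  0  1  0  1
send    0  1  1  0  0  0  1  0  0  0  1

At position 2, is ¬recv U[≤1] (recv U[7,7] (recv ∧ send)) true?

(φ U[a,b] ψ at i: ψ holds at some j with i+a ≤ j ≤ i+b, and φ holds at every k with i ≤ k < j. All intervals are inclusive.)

False

Need some j in [2,3] with (recv U[7,7] (recv ∧ send)), and ¬recv at every k in [2,j-1].
  j=2: (recv U[7,7] (recv ∧ send)) — fails.
  j=3: (recv U[7,7] (recv ∧ send)) — fails.
No j in the window works → until fails.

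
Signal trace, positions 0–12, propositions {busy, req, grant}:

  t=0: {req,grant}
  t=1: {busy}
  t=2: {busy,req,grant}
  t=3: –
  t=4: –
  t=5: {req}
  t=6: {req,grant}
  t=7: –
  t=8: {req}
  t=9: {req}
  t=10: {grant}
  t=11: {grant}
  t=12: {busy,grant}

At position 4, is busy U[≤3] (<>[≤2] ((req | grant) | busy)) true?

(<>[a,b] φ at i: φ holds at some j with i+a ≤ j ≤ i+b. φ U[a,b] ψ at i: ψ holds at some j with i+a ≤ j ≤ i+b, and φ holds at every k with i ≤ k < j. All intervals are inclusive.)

True

Need some j in [4,7] with <>[≤2] ((req | grant) | busy), and busy at every k in [4,j-1].
  j=4: <>[≤2] ((req | grant) | busy) holds; no prefix to check → satisfied.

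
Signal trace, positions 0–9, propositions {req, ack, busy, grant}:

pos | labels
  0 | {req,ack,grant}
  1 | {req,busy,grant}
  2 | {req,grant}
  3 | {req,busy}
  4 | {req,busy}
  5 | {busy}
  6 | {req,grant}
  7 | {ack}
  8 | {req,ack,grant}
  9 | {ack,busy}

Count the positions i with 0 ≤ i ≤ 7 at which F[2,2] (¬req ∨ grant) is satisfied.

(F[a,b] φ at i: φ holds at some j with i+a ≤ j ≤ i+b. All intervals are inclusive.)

6

Evaluate at each i in [0,7]:
  i=0: ✓ (witness j=2)
  i=1: ✗ (none in [3,3])
  i=2: ✗ (none in [4,4])
  i=3: ✓ (witness j=5)
  i=4: ✓ (witness j=6)
  i=5: ✓ (witness j=7)
  i=6: ✓ (witness j=8)
  i=7: ✓ (witness j=9)
Positions where it holds: {0, 3, 4, 5, 6, 7} → 6.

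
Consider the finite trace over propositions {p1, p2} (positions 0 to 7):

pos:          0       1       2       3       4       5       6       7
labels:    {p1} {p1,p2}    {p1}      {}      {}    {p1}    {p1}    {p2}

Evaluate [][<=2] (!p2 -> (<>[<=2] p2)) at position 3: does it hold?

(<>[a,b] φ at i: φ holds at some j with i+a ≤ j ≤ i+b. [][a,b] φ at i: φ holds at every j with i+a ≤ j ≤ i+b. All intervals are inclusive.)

Check (!p2 -> (<>[<=2] p2)) at every j in [3,5]:
  j=3: antecedent true; consequent fails (none in [3,5]) → ✗
  j=4: antecedent true; consequent fails (none in [4,6]) → ✗
  j=5: antecedent true; consequent holds (witness at 7) → ✓
Fails at j=3 → formula fails.

No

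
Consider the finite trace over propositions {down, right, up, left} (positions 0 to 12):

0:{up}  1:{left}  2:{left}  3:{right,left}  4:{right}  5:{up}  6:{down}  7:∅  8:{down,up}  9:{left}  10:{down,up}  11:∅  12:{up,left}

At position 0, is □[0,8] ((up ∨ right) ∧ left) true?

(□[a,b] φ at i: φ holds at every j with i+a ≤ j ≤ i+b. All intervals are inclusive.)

False

Check ((up ∨ right) ∧ left) at every j in [0,8]:
  j=0: false
  j=1: false
  j=2: false
  j=3: true
  j=4: false
  j=5: false
  j=6: false
  j=7: false
  j=8: false
Fails at j=0 → formula fails.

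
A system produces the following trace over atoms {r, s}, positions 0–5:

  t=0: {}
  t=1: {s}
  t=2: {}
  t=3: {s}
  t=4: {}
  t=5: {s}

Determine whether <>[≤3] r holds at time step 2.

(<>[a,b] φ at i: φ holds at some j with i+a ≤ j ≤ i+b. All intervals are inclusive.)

Check r at each j in [2,5]:
  j=2: false
  j=3: false
  j=4: false
  j=5: false
No position in the window satisfies it → formula fails.

False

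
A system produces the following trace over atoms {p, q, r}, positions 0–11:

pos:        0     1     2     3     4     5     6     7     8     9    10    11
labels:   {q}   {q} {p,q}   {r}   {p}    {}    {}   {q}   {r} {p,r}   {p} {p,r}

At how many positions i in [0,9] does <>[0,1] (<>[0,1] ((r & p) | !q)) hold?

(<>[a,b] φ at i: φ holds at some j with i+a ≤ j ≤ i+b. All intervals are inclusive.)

9

Evaluate at each i in [0,9]:
  i=0: ✗ (none in [0,1])
  i=1: ✓ (witness j=2)
  i=2: ✓ (witness j=2)
  i=3: ✓ (witness j=3)
  i=4: ✓ (witness j=4)
  i=5: ✓ (witness j=5)
  i=6: ✓ (witness j=6)
  i=7: ✓ (witness j=7)
  i=8: ✓ (witness j=8)
  i=9: ✓ (witness j=9)
Positions where it holds: {1, 2, 3, 4, 5, 6, 7, 8, 9} → 9.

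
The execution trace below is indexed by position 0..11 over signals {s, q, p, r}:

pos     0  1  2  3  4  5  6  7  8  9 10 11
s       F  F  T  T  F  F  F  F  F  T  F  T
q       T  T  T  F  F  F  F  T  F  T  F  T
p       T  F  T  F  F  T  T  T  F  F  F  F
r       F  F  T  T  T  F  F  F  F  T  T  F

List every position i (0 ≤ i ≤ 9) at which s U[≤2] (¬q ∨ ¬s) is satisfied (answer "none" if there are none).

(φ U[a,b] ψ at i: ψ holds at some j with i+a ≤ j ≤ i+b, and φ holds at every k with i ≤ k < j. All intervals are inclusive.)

Evaluate at each i in [0,9]:
  i=0: ✓ (rhs at j=0)
  i=1: ✓ (rhs at j=1)
  i=2: ✓ (rhs at j=3; lhs holds on [2,2])
  i=3: ✓ (rhs at j=3)
  i=4: ✓ (rhs at j=4)
  i=5: ✓ (rhs at j=5)
  i=6: ✓ (rhs at j=6)
  i=7: ✓ (rhs at j=7)
  i=8: ✓ (rhs at j=8)
  i=9: ✓ (rhs at j=10; lhs holds on [9,9])

0, 1, 2, 3, 4, 5, 6, 7, 8, 9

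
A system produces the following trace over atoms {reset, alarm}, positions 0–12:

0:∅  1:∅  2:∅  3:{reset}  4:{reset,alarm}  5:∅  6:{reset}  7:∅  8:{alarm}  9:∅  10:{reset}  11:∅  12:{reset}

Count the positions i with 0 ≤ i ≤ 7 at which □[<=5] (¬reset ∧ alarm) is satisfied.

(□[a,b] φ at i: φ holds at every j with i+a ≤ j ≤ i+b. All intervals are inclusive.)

0

Evaluate at each i in [0,7]:
  i=0: ✗ (fails at j=0)
  i=1: ✗ (fails at j=1)
  i=2: ✗ (fails at j=2)
  i=3: ✗ (fails at j=3)
  i=4: ✗ (fails at j=4)
  i=5: ✗ (fails at j=5)
  i=6: ✗ (fails at j=6)
  i=7: ✗ (fails at j=7)
Positions where it holds: {} → 0.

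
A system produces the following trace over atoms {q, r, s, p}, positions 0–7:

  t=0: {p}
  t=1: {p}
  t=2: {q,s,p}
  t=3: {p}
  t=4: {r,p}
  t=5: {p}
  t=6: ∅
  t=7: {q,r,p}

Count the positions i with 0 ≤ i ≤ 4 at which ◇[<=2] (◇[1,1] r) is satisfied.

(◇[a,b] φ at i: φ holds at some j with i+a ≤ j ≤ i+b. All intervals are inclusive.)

4

Evaluate at each i in [0,4]:
  i=0: ✗ (none in [0,2])
  i=1: ✓ (witness j=3)
  i=2: ✓ (witness j=3)
  i=3: ✓ (witness j=3)
  i=4: ✓ (witness j=6)
Positions where it holds: {1, 2, 3, 4} → 4.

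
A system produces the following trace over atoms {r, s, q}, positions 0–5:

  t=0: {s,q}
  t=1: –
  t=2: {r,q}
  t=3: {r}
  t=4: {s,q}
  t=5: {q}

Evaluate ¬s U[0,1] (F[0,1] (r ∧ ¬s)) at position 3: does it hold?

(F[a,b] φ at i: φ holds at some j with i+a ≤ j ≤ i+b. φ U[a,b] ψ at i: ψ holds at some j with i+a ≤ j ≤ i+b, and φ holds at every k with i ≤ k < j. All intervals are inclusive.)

True

Need some j in [3,4] with F[0,1] (r ∧ ¬s), and ¬s at every k in [3,j-1].
  j=3: F[0,1] (r ∧ ¬s) holds; no prefix to check → satisfied.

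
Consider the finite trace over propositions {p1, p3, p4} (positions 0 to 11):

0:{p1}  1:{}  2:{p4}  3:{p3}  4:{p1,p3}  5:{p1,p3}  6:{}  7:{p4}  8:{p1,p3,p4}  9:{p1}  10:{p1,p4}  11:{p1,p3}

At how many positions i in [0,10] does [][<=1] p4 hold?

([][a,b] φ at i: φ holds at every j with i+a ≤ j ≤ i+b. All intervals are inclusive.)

Evaluate at each i in [0,10]:
  i=0: ✗ (fails at j=0)
  i=1: ✗ (fails at j=1)
  i=2: ✗ (fails at j=3)
  i=3: ✗ (fails at j=3)
  i=4: ✗ (fails at j=4)
  i=5: ✗ (fails at j=5)
  i=6: ✗ (fails at j=6)
  i=7: ✓ (all of [7,8])
  i=8: ✗ (fails at j=9)
  i=9: ✗ (fails at j=9)
  i=10: ✗ (fails at j=11)
Positions where it holds: {7} → 1.

1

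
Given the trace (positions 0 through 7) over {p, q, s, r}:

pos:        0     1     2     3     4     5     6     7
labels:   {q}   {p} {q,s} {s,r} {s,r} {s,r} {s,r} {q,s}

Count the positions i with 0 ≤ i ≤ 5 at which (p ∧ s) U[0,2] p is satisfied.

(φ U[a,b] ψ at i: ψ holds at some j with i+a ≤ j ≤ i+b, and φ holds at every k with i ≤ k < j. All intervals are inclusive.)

1

Evaluate at each i in [0,5]:
  i=0: ✗ (lhs fails at k=0 before rhs at j=1)
  i=1: ✓ (rhs at j=1)
  i=2: ✗ (no rhs in [2,4])
  i=3: ✗ (no rhs in [3,5])
  i=4: ✗ (no rhs in [4,6])
  i=5: ✗ (no rhs in [5,7])
Positions where it holds: {1} → 1.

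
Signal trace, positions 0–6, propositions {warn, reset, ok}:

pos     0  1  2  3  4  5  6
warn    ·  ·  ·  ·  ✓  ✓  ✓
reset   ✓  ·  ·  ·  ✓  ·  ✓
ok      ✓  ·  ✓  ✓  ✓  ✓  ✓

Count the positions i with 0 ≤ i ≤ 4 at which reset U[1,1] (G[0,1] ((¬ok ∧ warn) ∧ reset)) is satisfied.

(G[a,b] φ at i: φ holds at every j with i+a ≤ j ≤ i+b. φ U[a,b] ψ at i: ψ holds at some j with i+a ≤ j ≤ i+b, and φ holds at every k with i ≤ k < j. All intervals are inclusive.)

0

Evaluate at each i in [0,4]:
  i=0: ✗ (no rhs in [1,1])
  i=1: ✗ (no rhs in [2,2])
  i=2: ✗ (no rhs in [3,3])
  i=3: ✗ (no rhs in [4,4])
  i=4: ✗ (no rhs in [5,5])
Positions where it holds: {} → 0.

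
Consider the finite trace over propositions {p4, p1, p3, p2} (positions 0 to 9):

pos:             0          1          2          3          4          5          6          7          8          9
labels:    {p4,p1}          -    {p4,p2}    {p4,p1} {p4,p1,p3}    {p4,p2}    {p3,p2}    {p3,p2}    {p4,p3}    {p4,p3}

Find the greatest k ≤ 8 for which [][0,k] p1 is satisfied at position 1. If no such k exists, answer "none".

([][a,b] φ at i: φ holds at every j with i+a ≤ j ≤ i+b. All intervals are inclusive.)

p1 must hold from j=1 onward; find where it first fails.
  j=1: fails → no k works.

none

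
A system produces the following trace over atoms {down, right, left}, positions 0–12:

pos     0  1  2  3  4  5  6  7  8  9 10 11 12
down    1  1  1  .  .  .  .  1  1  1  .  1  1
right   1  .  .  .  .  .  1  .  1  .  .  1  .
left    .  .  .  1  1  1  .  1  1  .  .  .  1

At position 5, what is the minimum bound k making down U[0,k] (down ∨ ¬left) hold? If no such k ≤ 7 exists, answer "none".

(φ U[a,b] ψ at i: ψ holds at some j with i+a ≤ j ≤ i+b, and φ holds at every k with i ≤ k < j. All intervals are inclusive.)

Need earliest j ≥ 5 with (down ∨ ¬left), and down at every k in [5,j-1].
  j=5: rhs fails.
  j=6: rhs holds but lhs fails at k=5.
  j=7: rhs holds but lhs fails at k=5.
  j=8: rhs holds but lhs fails at k=5.
  j=9: rhs holds but lhs fails at k=5.
  j=10: rhs holds but lhs fails at k=5.
  j=11: rhs holds but lhs fails at k=5.
  j=12: rhs holds but lhs fails at k=5.
No witness within the range → none.

none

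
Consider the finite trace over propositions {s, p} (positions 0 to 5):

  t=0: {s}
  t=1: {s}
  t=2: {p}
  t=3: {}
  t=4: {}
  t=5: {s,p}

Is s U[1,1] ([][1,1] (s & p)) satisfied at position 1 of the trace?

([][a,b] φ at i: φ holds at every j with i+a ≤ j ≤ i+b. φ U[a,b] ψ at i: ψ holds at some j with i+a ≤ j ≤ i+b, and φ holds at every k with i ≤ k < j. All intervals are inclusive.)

Need some j in [2,2] with [][1,1] (s & p), and s at every k in [1,j-1].
  j=2: [][1,1] (s & p) — fails at 3.
No j in the window works → until fails.

Does not hold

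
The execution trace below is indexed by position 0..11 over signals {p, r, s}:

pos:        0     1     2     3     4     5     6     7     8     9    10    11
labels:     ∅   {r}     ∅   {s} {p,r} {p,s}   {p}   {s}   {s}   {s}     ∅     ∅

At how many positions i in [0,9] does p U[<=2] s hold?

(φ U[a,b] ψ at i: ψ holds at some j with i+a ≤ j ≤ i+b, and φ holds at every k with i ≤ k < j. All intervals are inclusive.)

7

Evaluate at each i in [0,9]:
  i=0: ✗ (no rhs in [0,2])
  i=1: ✗ (lhs fails at k=1 before rhs at j=3)
  i=2: ✗ (lhs fails at k=2 before rhs at j=3)
  i=3: ✓ (rhs at j=3)
  i=4: ✓ (rhs at j=5; lhs holds on [4,4])
  i=5: ✓ (rhs at j=5)
  i=6: ✓ (rhs at j=7; lhs holds on [6,6])
  i=7: ✓ (rhs at j=7)
  i=8: ✓ (rhs at j=8)
  i=9: ✓ (rhs at j=9)
Positions where it holds: {3, 4, 5, 6, 7, 8, 9} → 7.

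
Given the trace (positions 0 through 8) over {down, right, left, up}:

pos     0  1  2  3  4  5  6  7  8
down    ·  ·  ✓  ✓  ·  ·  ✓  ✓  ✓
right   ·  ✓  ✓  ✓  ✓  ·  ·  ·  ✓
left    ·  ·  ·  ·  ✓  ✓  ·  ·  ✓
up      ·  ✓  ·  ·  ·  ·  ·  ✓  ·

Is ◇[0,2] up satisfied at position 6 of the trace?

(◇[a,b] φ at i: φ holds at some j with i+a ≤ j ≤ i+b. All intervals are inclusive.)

Check up at each j in [6,8]:
  j=6: false
  j=7: true
  j=8: false
Found at j=7 → formula holds.

Yes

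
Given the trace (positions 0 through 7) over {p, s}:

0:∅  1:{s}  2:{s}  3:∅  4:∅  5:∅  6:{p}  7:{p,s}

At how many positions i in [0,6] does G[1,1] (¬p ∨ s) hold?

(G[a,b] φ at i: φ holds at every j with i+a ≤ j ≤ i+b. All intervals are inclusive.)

6

Evaluate at each i in [0,6]:
  i=0: ✓ (all of [1,1])
  i=1: ✓ (all of [2,2])
  i=2: ✓ (all of [3,3])
  i=3: ✓ (all of [4,4])
  i=4: ✓ (all of [5,5])
  i=5: ✗ (fails at j=6)
  i=6: ✓ (all of [7,7])
Positions where it holds: {0, 1, 2, 3, 4, 6} → 6.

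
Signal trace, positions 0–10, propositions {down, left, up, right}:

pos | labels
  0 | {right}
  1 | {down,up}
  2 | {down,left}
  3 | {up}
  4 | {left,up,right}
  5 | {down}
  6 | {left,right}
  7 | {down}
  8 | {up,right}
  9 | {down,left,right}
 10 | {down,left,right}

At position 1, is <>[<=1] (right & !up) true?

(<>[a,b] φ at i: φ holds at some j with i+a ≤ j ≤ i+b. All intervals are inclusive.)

Check (right & !up) at each j in [1,2]:
  j=1: false
  j=2: false
No position in the window satisfies it → formula fails.

False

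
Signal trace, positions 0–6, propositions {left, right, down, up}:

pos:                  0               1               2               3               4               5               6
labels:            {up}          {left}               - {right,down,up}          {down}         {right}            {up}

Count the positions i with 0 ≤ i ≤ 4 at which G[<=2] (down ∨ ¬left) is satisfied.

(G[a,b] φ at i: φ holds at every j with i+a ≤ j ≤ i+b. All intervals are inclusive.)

Evaluate at each i in [0,4]:
  i=0: ✗ (fails at j=1)
  i=1: ✗ (fails at j=1)
  i=2: ✓ (all of [2,4])
  i=3: ✓ (all of [3,5])
  i=4: ✓ (all of [4,6])
Positions where it holds: {2, 3, 4} → 3.

3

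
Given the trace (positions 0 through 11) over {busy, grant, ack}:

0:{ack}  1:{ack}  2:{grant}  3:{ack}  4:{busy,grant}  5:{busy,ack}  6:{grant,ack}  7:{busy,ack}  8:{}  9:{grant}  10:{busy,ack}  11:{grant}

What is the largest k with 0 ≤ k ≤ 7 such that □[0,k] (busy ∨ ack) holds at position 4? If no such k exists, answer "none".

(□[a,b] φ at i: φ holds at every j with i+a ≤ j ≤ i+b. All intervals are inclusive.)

(busy ∨ ack) must hold from j=4 onward; find where it first fails.
  j=4: holds
  j=5: holds
  j=6: holds
  j=7: holds
  j=8: fails
Holds on [4,7], so largest k = 3.

3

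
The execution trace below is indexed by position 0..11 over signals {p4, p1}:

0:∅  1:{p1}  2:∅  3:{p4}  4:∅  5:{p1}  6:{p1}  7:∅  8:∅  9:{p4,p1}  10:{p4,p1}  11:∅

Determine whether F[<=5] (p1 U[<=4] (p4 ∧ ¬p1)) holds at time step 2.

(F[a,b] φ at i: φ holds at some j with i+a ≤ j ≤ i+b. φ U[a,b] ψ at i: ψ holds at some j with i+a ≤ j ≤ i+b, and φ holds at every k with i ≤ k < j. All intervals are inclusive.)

Check (p1 U[<=4] (p4 ∧ ¬p1)) at each j in [2,7]:
  j=2: fails
  j=3: holds
  j=4: fails
  j=5: fails
  j=6: fails
  j=7: fails
Found at j=3 → formula holds.

True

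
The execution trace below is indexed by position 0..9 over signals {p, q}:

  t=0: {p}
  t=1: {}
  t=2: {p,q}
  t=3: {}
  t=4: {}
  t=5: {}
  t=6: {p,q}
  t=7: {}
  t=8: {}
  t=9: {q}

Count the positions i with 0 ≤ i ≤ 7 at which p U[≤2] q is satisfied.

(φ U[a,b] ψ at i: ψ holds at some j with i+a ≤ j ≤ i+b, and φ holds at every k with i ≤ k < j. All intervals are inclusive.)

Evaluate at each i in [0,7]:
  i=0: ✗ (lhs fails at k=1 before rhs at j=2)
  i=1: ✗ (lhs fails at k=1 before rhs at j=2)
  i=2: ✓ (rhs at j=2)
  i=3: ✗ (no rhs in [3,5])
  i=4: ✗ (lhs fails at k=4 before rhs at j=6)
  i=5: ✗ (lhs fails at k=5 before rhs at j=6)
  i=6: ✓ (rhs at j=6)
  i=7: ✗ (lhs fails at k=7 before rhs at j=9)
Positions where it holds: {2, 6} → 2.

2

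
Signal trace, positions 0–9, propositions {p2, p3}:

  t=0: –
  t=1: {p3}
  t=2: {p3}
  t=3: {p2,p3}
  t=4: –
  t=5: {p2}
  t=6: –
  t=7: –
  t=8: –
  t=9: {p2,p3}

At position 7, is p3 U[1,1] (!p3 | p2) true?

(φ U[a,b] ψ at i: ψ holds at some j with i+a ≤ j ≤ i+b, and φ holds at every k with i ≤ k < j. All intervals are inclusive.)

False

Need some j in [8,8] with (!p3 | p2), and p3 at every k in [7,j-1].
  j=8: (!p3 | p2) holds, but p3 fails at k=7 → not this j.
No j in the window works → until fails.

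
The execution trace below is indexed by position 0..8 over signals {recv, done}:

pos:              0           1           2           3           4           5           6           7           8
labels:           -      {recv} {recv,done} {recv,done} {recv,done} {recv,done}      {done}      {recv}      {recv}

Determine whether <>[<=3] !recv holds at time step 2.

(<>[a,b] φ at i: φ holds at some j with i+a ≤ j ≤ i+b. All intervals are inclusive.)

False

Check !recv at each j in [2,5]:
  j=2: false
  j=3: false
  j=4: false
  j=5: false
No position in the window satisfies it → formula fails.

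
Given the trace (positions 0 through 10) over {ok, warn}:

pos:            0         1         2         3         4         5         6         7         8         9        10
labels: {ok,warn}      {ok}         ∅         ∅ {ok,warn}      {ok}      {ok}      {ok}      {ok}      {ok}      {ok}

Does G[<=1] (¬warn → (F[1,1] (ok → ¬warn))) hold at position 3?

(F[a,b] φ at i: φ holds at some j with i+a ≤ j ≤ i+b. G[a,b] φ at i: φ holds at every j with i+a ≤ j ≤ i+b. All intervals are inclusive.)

No

Check (¬warn → (F[1,1] (ok → ¬warn))) at every j in [3,4]:
  j=3: antecedent true; consequent fails (none in [4,4]) → ✗
  j=4: antecedent false → ✓
Fails at j=3 → formula fails.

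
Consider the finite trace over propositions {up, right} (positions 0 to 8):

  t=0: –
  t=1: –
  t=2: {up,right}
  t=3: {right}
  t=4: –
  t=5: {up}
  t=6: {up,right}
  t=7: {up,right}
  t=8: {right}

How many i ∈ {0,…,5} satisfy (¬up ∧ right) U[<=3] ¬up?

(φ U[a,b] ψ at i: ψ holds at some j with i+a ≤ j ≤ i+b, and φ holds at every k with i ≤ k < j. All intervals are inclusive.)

4

Evaluate at each i in [0,5]:
  i=0: ✓ (rhs at j=0)
  i=1: ✓ (rhs at j=1)
  i=2: ✗ (lhs fails at k=2 before rhs at j=3)
  i=3: ✓ (rhs at j=3)
  i=4: ✓ (rhs at j=4)
  i=5: ✗ (lhs fails at k=5 before rhs at j=8)
Positions where it holds: {0, 1, 3, 4} → 4.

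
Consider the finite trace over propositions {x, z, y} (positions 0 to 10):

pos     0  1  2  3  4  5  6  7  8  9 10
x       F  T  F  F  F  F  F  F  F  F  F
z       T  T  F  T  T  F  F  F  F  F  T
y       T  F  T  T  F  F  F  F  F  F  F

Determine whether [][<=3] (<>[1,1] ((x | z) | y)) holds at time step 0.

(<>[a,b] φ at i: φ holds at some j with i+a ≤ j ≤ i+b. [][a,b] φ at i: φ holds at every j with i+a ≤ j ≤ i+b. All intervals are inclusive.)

True

Check <>[1,1] ((x | z) | y) at every j in [0,3]:
  j=0: holds (witness at 1)
  j=1: holds (witness at 2)
  j=2: holds (witness at 3)
  j=3: holds (witness at 4)
All positions satisfy it → formula holds.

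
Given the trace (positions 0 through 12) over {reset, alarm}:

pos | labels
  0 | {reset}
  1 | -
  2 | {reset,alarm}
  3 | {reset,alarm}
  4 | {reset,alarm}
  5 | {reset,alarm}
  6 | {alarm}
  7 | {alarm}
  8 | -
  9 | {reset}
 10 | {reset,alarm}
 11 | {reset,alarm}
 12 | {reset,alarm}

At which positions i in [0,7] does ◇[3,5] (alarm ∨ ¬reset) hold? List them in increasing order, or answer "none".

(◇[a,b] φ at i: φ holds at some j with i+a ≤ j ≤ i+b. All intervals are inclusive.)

0, 1, 2, 3, 4, 5, 6, 7

Evaluate at each i in [0,7]:
  i=0: ✓ (witness j=3)
  i=1: ✓ (witness j=4)
  i=2: ✓ (witness j=5)
  i=3: ✓ (witness j=6)
  i=4: ✓ (witness j=7)
  i=5: ✓ (witness j=8)
  i=6: ✓ (witness j=10)
  i=7: ✓ (witness j=10)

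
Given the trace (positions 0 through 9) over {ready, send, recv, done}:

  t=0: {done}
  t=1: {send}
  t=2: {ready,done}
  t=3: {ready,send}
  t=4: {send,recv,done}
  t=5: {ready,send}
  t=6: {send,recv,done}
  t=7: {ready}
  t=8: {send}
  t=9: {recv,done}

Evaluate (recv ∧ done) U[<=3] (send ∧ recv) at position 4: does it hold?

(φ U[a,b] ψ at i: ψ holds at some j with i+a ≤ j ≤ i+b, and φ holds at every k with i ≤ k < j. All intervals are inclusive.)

True

Need some j in [4,7] with (send ∧ recv), and (recv ∧ done) at every k in [4,j-1].
  j=4: (send ∧ recv) holds; no prefix to check → satisfied.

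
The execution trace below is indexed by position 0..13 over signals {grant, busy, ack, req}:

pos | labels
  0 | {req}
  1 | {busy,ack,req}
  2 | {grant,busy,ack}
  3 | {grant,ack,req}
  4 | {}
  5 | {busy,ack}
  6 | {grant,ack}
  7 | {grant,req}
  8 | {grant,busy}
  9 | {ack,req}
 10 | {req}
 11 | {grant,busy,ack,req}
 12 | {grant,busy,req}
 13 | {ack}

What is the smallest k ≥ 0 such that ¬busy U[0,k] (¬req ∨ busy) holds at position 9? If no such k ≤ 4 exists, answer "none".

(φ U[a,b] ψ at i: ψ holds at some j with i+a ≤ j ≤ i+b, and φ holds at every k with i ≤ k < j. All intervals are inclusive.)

Need earliest j ≥ 9 with (¬req ∨ busy), and ¬busy at every k in [9,j-1].
  j=9: rhs fails.
  j=10: rhs fails.
  j=11: rhs holds; lhs holds on [9,10]. k = 2.

2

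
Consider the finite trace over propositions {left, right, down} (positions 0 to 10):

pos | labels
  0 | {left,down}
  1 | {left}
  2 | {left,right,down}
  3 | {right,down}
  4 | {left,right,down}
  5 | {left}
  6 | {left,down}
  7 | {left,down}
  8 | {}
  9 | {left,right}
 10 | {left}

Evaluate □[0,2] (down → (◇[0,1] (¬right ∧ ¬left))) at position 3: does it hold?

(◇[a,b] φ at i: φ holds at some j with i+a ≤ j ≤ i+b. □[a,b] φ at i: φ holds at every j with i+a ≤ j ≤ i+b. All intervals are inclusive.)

Does not hold

Check (down → (◇[0,1] (¬right ∧ ¬left))) at every j in [3,5]:
  j=3: antecedent true; consequent fails (none in [3,4]) → ✗
  j=4: antecedent true; consequent fails (none in [4,5]) → ✗
  j=5: antecedent false → ✓
Fails at j=3 → formula fails.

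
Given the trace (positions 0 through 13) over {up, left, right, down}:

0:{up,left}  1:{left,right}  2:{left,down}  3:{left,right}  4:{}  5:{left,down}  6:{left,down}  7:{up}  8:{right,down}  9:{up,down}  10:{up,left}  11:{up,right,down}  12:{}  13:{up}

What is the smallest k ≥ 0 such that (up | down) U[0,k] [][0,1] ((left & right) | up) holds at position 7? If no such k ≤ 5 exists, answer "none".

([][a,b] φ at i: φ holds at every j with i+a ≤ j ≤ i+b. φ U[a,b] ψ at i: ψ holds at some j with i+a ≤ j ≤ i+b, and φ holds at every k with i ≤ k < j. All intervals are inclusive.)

Need earliest j ≥ 7 with [][0,1] ((left & right) | up), and (up | down) at every k in [7,j-1].
  j=7: rhs fails.
  j=8: rhs fails.
  j=9: rhs holds; lhs holds on [7,8]. k = 2.

2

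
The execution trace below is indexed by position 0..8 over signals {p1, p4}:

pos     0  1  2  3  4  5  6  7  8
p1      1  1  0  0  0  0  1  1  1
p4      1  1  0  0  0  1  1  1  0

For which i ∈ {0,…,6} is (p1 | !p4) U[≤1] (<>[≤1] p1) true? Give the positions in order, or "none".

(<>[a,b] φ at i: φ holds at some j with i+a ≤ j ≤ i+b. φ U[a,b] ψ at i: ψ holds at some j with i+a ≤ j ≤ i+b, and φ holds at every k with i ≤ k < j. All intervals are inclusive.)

0, 1, 4, 5, 6

Evaluate at each i in [0,6]:
  i=0: ✓ (rhs at j=0)
  i=1: ✓ (rhs at j=1)
  i=2: ✗ (no rhs in [2,3])
  i=3: ✗ (no rhs in [3,4])
  i=4: ✓ (rhs at j=5; lhs holds on [4,4])
  i=5: ✓ (rhs at j=5)
  i=6: ✓ (rhs at j=6)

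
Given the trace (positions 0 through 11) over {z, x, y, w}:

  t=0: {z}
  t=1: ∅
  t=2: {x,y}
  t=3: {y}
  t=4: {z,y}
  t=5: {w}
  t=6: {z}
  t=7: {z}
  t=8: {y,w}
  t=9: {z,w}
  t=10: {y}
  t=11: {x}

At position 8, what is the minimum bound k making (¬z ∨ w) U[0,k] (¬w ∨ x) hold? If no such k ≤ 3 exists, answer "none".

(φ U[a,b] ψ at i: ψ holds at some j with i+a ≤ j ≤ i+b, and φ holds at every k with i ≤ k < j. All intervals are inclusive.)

2

Need earliest j ≥ 8 with (¬w ∨ x), and (¬z ∨ w) at every k in [8,j-1].
  j=8: rhs fails.
  j=9: rhs fails.
  j=10: rhs holds; lhs holds on [8,9]. k = 2.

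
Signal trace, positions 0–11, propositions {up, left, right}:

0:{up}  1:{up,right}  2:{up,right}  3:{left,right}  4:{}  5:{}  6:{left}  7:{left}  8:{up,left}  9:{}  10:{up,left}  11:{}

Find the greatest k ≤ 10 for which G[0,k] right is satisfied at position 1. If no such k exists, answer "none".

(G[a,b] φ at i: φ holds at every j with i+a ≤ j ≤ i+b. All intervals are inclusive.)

2

right must hold from j=1 onward; find where it first fails.
  j=1: holds
  j=2: holds
  j=3: holds
  j=4: fails
Holds on [1,3], so largest k = 2.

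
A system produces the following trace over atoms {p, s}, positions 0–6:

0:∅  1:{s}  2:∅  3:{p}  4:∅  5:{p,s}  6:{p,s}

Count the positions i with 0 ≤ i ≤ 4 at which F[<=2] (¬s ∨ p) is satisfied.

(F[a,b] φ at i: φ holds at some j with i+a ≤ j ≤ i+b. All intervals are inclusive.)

Evaluate at each i in [0,4]:
  i=0: ✓ (witness j=0)
  i=1: ✓ (witness j=2)
  i=2: ✓ (witness j=2)
  i=3: ✓ (witness j=3)
  i=4: ✓ (witness j=4)
Positions where it holds: {0, 1, 2, 3, 4} → 5.

5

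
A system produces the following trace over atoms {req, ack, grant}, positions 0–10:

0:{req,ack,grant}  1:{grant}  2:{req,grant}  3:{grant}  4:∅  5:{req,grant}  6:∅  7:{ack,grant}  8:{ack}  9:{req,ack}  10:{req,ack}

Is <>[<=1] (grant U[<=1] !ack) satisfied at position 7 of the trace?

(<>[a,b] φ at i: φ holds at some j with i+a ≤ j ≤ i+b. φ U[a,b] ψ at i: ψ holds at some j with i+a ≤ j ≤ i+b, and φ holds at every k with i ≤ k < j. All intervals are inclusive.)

Check (grant U[<=1] !ack) at each j in [7,8]:
  j=7: fails
  j=8: fails
No position in the window satisfies it → formula fails.

False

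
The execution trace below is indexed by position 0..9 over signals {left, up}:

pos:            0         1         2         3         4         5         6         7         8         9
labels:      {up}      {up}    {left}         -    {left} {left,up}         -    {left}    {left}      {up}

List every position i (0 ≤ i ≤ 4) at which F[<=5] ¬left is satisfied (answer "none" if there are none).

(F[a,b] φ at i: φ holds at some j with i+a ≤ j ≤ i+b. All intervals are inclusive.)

0, 1, 2, 3, 4

Evaluate at each i in [0,4]:
  i=0: ✓ (witness j=0)
  i=1: ✓ (witness j=1)
  i=2: ✓ (witness j=3)
  i=3: ✓ (witness j=3)
  i=4: ✓ (witness j=6)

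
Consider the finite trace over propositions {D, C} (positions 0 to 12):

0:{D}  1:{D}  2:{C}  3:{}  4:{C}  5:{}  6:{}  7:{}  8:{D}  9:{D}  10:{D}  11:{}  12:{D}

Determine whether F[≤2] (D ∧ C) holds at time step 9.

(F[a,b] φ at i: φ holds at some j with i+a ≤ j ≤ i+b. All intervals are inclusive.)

No

Check (D ∧ C) at each j in [9,11]:
  j=9: false
  j=10: false
  j=11: false
No position in the window satisfies it → formula fails.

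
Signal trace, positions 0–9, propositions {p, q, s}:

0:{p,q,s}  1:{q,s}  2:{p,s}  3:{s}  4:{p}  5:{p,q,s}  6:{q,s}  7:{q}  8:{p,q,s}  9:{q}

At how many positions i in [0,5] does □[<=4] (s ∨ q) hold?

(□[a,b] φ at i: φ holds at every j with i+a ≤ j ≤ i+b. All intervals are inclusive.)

Evaluate at each i in [0,5]:
  i=0: ✗ (fails at j=4)
  i=1: ✗ (fails at j=4)
  i=2: ✗ (fails at j=4)
  i=3: ✗ (fails at j=4)
  i=4: ✗ (fails at j=4)
  i=5: ✓ (all of [5,9])
Positions where it holds: {5} → 1.

1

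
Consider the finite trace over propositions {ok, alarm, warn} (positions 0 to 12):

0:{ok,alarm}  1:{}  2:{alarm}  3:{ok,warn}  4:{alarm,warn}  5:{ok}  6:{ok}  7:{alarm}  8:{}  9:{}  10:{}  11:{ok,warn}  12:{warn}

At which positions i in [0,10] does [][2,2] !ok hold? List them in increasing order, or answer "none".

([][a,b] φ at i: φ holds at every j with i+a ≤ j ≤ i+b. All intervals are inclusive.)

0, 2, 5, 6, 7, 8, 10

Evaluate at each i in [0,10]:
  i=0: ✓ (all of [2,2])
  i=1: ✗ (fails at j=3)
  i=2: ✓ (all of [4,4])
  i=3: ✗ (fails at j=5)
  i=4: ✗ (fails at j=6)
  i=5: ✓ (all of [7,7])
  i=6: ✓ (all of [8,8])
  i=7: ✓ (all of [9,9])
  i=8: ✓ (all of [10,10])
  i=9: ✗ (fails at j=11)
  i=10: ✓ (all of [12,12])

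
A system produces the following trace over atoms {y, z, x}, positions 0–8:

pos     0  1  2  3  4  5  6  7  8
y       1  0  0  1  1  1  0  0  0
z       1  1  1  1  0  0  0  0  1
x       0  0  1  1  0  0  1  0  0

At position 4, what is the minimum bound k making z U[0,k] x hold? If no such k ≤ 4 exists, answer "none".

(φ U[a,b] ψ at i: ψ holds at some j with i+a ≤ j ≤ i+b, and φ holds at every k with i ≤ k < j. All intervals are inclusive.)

none

Need earliest j ≥ 4 with x, and z at every k in [4,j-1].
  j=4: rhs fails.
  j=5: rhs fails.
  j=6: rhs holds but lhs fails at k=4.
  j=7: rhs fails.
  j=8: rhs fails.
No witness within the range → none.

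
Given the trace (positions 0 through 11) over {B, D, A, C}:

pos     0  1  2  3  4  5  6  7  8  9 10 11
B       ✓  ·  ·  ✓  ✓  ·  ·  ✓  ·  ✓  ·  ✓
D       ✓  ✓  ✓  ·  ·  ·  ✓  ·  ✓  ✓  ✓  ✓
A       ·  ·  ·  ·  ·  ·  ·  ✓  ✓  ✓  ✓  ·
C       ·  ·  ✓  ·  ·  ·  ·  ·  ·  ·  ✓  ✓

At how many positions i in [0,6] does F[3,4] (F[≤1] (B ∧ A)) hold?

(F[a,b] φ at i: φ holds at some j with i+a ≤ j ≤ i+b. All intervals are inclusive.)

Evaluate at each i in [0,6]:
  i=0: ✗ (none in [3,4])
  i=1: ✗ (none in [4,5])
  i=2: ✓ (witness j=6)
  i=3: ✓ (witness j=6)
  i=4: ✓ (witness j=7)
  i=5: ✓ (witness j=8)
  i=6: ✓ (witness j=9)
Positions where it holds: {2, 3, 4, 5, 6} → 5.

5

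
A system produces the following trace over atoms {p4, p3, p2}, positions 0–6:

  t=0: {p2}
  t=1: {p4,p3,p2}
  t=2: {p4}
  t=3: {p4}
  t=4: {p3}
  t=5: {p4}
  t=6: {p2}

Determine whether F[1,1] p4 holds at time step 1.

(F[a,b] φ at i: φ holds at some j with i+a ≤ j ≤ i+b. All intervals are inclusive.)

True

Check p4 at each j in [2,2]:
  j=2: true
Found at j=2 → formula holds.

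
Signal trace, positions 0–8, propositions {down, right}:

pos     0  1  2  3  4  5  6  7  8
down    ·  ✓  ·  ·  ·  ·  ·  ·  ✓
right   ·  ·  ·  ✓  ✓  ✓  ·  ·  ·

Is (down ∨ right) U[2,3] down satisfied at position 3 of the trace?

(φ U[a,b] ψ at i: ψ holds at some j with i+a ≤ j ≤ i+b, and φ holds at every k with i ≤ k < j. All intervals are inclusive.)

No

Need some j in [5,6] with down, and (down ∨ right) at every k in [3,j-1].
  j=5: down false.
  j=6: down false.
No j in the window works → until fails.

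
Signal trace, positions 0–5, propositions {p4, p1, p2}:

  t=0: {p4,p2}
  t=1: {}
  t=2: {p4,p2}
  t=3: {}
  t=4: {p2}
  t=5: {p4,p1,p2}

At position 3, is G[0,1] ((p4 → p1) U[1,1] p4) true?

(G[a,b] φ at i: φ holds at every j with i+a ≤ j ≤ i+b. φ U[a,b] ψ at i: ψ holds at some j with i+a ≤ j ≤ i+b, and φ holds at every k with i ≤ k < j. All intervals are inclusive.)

No

Check ((p4 → p1) U[1,1] p4) at every j in [3,4]:
  j=3: fails
  j=4: holds
Fails at j=3 → formula fails.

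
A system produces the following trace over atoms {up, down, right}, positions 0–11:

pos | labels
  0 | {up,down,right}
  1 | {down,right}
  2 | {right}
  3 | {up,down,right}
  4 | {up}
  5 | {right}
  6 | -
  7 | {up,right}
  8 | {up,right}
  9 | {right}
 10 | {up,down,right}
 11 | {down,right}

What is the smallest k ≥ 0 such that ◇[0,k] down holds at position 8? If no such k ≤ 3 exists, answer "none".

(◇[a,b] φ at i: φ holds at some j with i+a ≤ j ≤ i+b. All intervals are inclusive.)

2

Scan j = 8,9,… for down:
  j=8: fails
  j=9: fails
  j=10: holds
First hit at j=10, so smallest k = 10-8 = 2.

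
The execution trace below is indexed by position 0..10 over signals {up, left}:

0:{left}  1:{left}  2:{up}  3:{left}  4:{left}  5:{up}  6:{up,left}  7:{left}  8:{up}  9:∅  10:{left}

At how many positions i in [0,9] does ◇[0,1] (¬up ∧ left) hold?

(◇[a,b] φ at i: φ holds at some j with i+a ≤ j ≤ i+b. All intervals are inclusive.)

Evaluate at each i in [0,9]:
  i=0: ✓ (witness j=0)
  i=1: ✓ (witness j=1)
  i=2: ✓ (witness j=3)
  i=3: ✓ (witness j=3)
  i=4: ✓ (witness j=4)
  i=5: ✗ (none in [5,6])
  i=6: ✓ (witness j=7)
  i=7: ✓ (witness j=7)
  i=8: ✗ (none in [8,9])
  i=9: ✓ (witness j=10)
Positions where it holds: {0, 1, 2, 3, 4, 6, 7, 9} → 8.

8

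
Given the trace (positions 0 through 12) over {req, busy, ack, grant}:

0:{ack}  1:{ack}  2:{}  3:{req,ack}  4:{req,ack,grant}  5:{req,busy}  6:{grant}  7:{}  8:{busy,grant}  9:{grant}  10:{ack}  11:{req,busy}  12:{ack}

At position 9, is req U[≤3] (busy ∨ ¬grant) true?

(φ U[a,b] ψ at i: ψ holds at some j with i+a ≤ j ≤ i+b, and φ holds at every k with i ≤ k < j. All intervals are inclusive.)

Need some j in [9,12] with (busy ∨ ¬grant), and req at every k in [9,j-1].
  j=9: (busy ∨ ¬grant) false.
  j=10: (busy ∨ ¬grant) holds, but req fails at k=9 → not this j.
  j=11: (busy ∨ ¬grant) holds, but req fails at k=9 → not this j.
  j=12: (busy ∨ ¬grant) holds, but req fails at k=9 → not this j.
No j in the window works → until fails.

False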